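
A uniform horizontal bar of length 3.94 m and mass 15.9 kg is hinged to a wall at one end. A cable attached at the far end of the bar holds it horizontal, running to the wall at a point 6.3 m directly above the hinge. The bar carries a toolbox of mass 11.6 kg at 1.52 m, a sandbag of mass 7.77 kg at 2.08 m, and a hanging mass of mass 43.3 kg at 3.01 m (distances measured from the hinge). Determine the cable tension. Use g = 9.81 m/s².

Sum moments about the hinge (the unknown hinge reaction has zero arm there).
Beam weight: 15.9 × 9.81 = 156 N down at 1.97 m → arm 1.97 m, τ = 156 × 1.97 = 307.3 N·m clockwise.
Toolbox: 11.6 × 9.81 = 113.8 N down at 1.52 m → arm 1.52 m, τ = 113.8 × 1.52 = 173 N·m clockwise.
Sandbag: 7.77 × 9.81 = 76.22 N down at 2.08 m → arm 2.08 m, τ = 76.22 × 2.08 = 158.5 N·m clockwise.
Hanging mass: 43.3 × 9.81 = 424.8 N down at 3.01 m → arm 3.01 m, τ = 424.8 × 3.01 = 1279 N·m clockwise.
Total clockwise load moment = 1918 N·m.
The cable tension T acts at 3.94 m; only its component perpendicular to the bar, T sinθ, produces torque. sinθ = h/√(h²+d²) = 6.3/√(6.3²+3.94²) = 0.8478.
Setting net torque to zero: T × 3.94 × 0.8478 = 1918 → T = 1918 / 3.34 = 574 N.

T ≈ 574 N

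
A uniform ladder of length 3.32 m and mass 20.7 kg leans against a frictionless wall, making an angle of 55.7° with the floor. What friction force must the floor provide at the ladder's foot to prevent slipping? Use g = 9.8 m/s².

About the foot of the ladder:
Ladder weight 20.7×9.8 = 202.9 N acts at 1.66 m along the ladder; its horizontal arm is 1.66·cos55.7° = 0.9355 m → τ = 189.8 N·m clockwise.
Wall normal N acts horizontally at the top; its moment arm is the height L sinθ = 3.32·sin55.7° = 2.743 m, counterclockwise.
Balancing moments: N × 2.743 = 189.8, giving N = 69.2 N.
ΣFx = 0: friction at the foot balances the wall's push, so f = N_wall = 69.2 N.

f ≈ 69.2 N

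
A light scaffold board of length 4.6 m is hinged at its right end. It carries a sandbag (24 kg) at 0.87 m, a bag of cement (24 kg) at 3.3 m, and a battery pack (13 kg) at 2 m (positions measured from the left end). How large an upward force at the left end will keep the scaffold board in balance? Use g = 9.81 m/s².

F ≈ 330 N

Choose the right end as the axis so the unknown pivot reaction has zero arm there.
Sandbag: 24 × 9.81 = 235.4 N down at 0.87 m → arm 3.73 m, τ = 235.4 × 3.73 = 878 N·m counterclockwise.
Bag of cement: 24 × 9.81 = 235.4 N down at 3.3 m → arm 1.3 m, τ = 235.4 × 1.3 = 306 N·m counterclockwise.
Battery pack: 13 × 9.81 = 127.5 N down at 2 m → arm 2.6 m, τ = 127.5 × 2.6 = 331.5 N·m counterclockwise.
Net moment of the loads = 1516 N·m counterclockwise.
The upward force F acts at the left end, arm 4.6 m, giving F × 4.6 clockwise.
Balancing moments: F × 4.6 = 1516, giving F = 1516 / 4.6 = 330 N.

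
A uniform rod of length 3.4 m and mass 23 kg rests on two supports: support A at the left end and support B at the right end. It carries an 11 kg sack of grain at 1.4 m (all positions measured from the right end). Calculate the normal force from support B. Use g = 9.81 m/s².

About support A:
Beam weight: 23 × 9.81 = 225.6 N down at 1.7 m → arm 1.7 m, τ = 225.6 × 1.7 = 383.5 N·m clockwise.
Sack of grain: 11 × 9.81 = 107.9 N down at 1.4 m → arm 2 m, τ = 107.9 × 2 = 215.8 N·m clockwise.
Net load moment about support A = 599.3 N·m clockwise.
Reaction R at support B is upward at 0 m, arm 3.4 m → moment R × 3.4 counterclockwise.
Στ = 0 ⇒ R × 3.4 = 599.3 ⇒ R = 176 N.

R_B ≈ 176 N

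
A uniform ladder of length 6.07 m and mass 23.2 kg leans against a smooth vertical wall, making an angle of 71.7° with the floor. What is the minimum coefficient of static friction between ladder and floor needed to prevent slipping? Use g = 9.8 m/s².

Sum moments about the foot of the ladder (the floor normal and friction both act there and drop out).
Ladder weight 23.2×9.8 = 227.4 N acts at 3.035 m along the ladder; its horizontal arm is 3.035·cos71.7° = 0.953 m → τ = 216.7 N·m clockwise.
Wall normal N acts horizontally at the top; its moment arm is the height L sinθ = 6.07·sin71.7° = 5.763 m, counterclockwise.
Στ = 0 ⇒ N × 5.763 = 216.7 ⇒ N = 37.6 N.
ΣFx = 0 ⇒ f = N_wall = 37.6 N. ΣFy = 0 ⇒ N_floor = 227.4 N.
μ_min = f / N_floor = 37.6 / 227.4 = 0.165.

μ_min ≈ 0.165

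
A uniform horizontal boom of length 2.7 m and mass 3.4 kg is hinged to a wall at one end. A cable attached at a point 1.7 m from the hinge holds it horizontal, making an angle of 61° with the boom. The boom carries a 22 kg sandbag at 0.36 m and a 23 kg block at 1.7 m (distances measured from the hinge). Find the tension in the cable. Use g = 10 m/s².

T ≈ 347 N

About the hinge:
Beam weight: 3.4 × 10 = 34 N down at 1.35 m → arm 1.35 m, τ = 34 × 1.35 = 45.9 N·m clockwise.
Sandbag: 22 × 10 = 220 N down at 0.36 m → arm 0.36 m, τ = 220 × 0.36 = 79.2 N·m clockwise.
Block: 23 × 10 = 230 N down at 1.7 m → arm 1.7 m, τ = 230 × 1.7 = 391 N·m clockwise.
Total clockwise load moment = 516.1 N·m.
The cable tension T acts at 1.7 m; only its component perpendicular to the boom, T sinθ, produces torque. sin 61° = 0.8746.
For rotational equilibrium, T × 1.7 × 0.8746 = 516.1, so T = 516.1 / 1.487 = 347 N.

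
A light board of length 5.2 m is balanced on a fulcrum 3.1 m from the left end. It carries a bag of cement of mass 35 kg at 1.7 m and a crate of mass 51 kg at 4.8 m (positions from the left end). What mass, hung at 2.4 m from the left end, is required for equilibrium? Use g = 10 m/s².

m ≈ 53.9 kg

About the fulcrum (at 3.1 m from the left end):
Bag of cement: 35 × 10 = 350 N down at 1.7 m → arm 1.4 m, τ = 350 × 1.4 = 490 N·m counterclockwise.
Crate: 51 × 10 = 510 N down at 4.8 m → arm 1.7 m, τ = 510 × 1.7 = 867 N·m clockwise.
Net moment of known loads = 377 N·m clockwise.
An unknown mass m at 2.4 m has arm 0.7 m; its moment is m·g·0.7 counterclockwise.
For rotational equilibrium, m × 10 × 0.7 = 377, so m = 377 / (10 × 0.7) = 53.9 kg.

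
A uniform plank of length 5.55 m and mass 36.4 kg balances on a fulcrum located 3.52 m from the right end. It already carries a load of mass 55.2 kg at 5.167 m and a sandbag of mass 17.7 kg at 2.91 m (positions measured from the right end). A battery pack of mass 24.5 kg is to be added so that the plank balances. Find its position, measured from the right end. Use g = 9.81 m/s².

Sum moments about the fulcrum (at 3.52 m from the right end) (the support reaction has zero arm there).
Beam weight: 36.4 × 9.81 = 357.1 N down at 2.775 m → arm 0.745 m, τ = 357.1 × 0.745 = 266 N·m clockwise.
Load: 55.2 × 9.81 = 541.5 N down at 5.167 m → arm 1.647 m, τ = 541.5 × 1.647 = 891.9 N·m counterclockwise.
Sandbag: 17.7 × 9.81 = 173.6 N down at 2.91 m → arm 0.61 m, τ = 173.6 × 0.61 = 105.9 N·m clockwise.
Net moment of existing loads = 520 N·m counterclockwise.
The battery pack weighs 24.5 × 9.81 = 240.3 N and must supply an equal clockwise moment, so its lever arm about the fulcrum is 520 / 240.3 = 2.16 m.
That puts it at 3.52 − 2.16 = 1.36 m from the right end.

x ≈ 1.36 m from the right end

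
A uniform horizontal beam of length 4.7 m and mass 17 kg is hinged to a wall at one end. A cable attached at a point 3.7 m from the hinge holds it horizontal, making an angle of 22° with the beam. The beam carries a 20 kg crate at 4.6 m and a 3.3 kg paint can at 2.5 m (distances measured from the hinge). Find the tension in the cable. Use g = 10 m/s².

T ≈ 1010 N

Take moments about the hinge.
Beam weight: 17 × 10 = 170 N down at 2.35 m → arm 2.35 m, τ = 170 × 2.35 = 399.5 N·m clockwise.
Crate: 20 × 10 = 200 N down at 4.6 m → arm 4.6 m, τ = 200 × 4.6 = 920 N·m clockwise.
Paint can: 3.3 × 10 = 33 N down at 2.5 m → arm 2.5 m, τ = 33 × 2.5 = 82.5 N·m clockwise.
Total clockwise load moment = 1402 N·m.
The cable tension T acts at 3.7 m; only its component perpendicular to the beam, T sinθ, produces torque. sin 22° = 0.3746.
Setting net torque to zero: T × 3.7 × 0.3746 = 1402 → T = 1402 / 1.386 = 1010 N.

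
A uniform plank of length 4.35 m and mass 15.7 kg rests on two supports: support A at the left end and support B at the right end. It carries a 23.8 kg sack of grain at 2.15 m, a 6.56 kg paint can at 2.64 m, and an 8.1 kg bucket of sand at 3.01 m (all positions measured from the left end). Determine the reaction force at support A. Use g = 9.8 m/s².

Sum moments about support B (its reaction then has zero moment arm).
Beam weight: 15.7 × 9.8 = 153.9 N down at 2.175 m → arm 2.175 m, τ = 153.9 × 2.175 = 334.7 N·m counterclockwise.
Sack of grain: 23.8 × 9.8 = 233.2 N down at 2.15 m → arm 2.2 m, τ = 233.2 × 2.2 = 513 N·m counterclockwise.
Paint can: 6.56 × 9.8 = 64.29 N down at 2.64 m → arm 1.71 m, τ = 64.29 × 1.71 = 109.9 N·m counterclockwise.
Bucket of sand: 8.1 × 9.8 = 79.38 N down at 3.01 m → arm 1.34 m, τ = 79.38 × 1.34 = 106.4 N·m counterclockwise.
Net load moment about support B = 1064 N·m counterclockwise.
Reaction R at support A is upward at 0 m, arm 4.35 m → moment R × 4.35 clockwise.
Balancing moments: R × 4.35 = 1064, giving R = 245 N.

R_A ≈ 245 N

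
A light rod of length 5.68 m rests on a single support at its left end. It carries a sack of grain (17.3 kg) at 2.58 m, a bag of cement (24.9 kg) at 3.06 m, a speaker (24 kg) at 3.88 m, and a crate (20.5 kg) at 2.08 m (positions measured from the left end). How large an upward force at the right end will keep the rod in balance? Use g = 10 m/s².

F ≈ 452 N

Sum moments about the left end (the unknown pivot reaction has zero arm there).
Sack of grain: 17.3 × 10 = 173 N down at 2.58 m → arm 2.58 m, τ = 173 × 2.58 = 446.3 N·m clockwise.
Bag of cement: 24.9 × 10 = 249 N down at 3.06 m → arm 3.06 m, τ = 249 × 3.06 = 761.9 N·m clockwise.
Speaker: 24 × 10 = 240 N down at 3.88 m → arm 3.88 m, τ = 240 × 3.88 = 931.2 N·m clockwise.
Crate: 20.5 × 10 = 205 N down at 2.08 m → arm 2.08 m, τ = 205 × 2.08 = 426.4 N·m clockwise.
Net moment of the loads = 2566 N·m clockwise.
The upward force F acts at the right end, arm 5.68 m, giving F × 5.68 counterclockwise.
Balancing moments: F × 5.68 = 2566, giving F = 2566 / 5.68 = 452 N.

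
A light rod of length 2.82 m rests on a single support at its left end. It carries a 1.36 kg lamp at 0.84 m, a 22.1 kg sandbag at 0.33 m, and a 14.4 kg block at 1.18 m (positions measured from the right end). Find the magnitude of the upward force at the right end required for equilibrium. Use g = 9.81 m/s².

F ≈ 283 N

About the left end:
Lamp: 1.36 × 9.81 = 13.34 N down at 0.84 m → arm 1.98 m, τ = 13.34 × 1.98 = 26.41 N·m clockwise.
Sandbag: 22.1 × 9.81 = 216.8 N down at 0.33 m → arm 2.49 m, τ = 216.8 × 2.49 = 539.8 N·m clockwise.
Block: 14.4 × 9.81 = 141.3 N down at 1.18 m → arm 1.64 m, τ = 141.3 × 1.64 = 231.7 N·m clockwise.
Net moment of the loads = 797.9 N·m clockwise.
The upward force F acts at the right end, arm 2.82 m, giving F × 2.82 counterclockwise.
Setting net torque to zero: F × 2.82 = 797.9 → F = 797.9 / 2.82 = 283 N.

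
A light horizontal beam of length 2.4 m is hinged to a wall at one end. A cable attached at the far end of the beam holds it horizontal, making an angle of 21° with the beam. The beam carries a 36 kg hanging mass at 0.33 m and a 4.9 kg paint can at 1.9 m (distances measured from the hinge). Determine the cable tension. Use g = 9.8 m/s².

T ≈ 241 N

Choose the hinge as the axis so the unknown hinge reaction has zero arm there.
Hanging mass: 36 × 9.8 = 352.8 N down at 0.33 m → arm 0.33 m, τ = 352.8 × 0.33 = 116.4 N·m clockwise.
Paint can: 4.9 × 9.8 = 48.02 N down at 1.9 m → arm 1.9 m, τ = 48.02 × 1.9 = 91.24 N·m clockwise.
Total clockwise load moment = 207.6 N·m.
The cable tension T acts at 2.4 m; only its component perpendicular to the beam, T sinθ, produces torque. sin 21° = 0.3584.
For rotational equilibrium, T × 2.4 × 0.3584 = 207.6, so T = 207.6 / 0.8602 = 241 N.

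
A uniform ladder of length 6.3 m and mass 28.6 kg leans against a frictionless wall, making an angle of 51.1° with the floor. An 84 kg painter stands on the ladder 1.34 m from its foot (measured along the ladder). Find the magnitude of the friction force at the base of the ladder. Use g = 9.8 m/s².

f ≈ 254 N

Taking torques about the foot of the ladder:
Ladder weight 28.6×9.8 = 280.3 N acts at 3.15 m along the ladder; its horizontal arm is 3.15·cos51.1° = 1.978 m → τ = 554.4 N·m clockwise.
Painter: 84×9.8 = 823.2 N at 1.34 m → arm 0.8415 m → τ = 692.7 N·m clockwise.
Wall normal N acts horizontally at the top; its moment arm is the height L sinθ = 6.3·sin51.1° = 4.903 m, counterclockwise.
For rotational equilibrium, N × 4.903 = 1247, so N = 254 N.
ΣFx = 0: friction at the foot balances the wall's push, so f = N_wall = 254 N.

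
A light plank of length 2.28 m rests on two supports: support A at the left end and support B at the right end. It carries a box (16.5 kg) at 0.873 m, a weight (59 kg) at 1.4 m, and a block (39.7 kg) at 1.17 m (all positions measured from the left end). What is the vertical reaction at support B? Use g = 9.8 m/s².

R_B ≈ 617 N

Taking torques about support A:
Box: 16.5 × 9.8 = 161.7 N down at 0.873 m → arm 0.873 m, τ = 161.7 × 0.873 = 141.2 N·m clockwise.
Weight: 59 × 9.8 = 578.2 N down at 1.4 m → arm 1.4 m, τ = 578.2 × 1.4 = 809.5 N·m clockwise.
Block: 39.7 × 9.8 = 389.1 N down at 1.17 m → arm 1.17 m, τ = 389.1 × 1.17 = 455.2 N·m clockwise.
Net load moment about support A = 1406 N·m clockwise.
Reaction R at support B is upward at 2.28 m, arm 2.28 m → moment R × 2.28 counterclockwise.
Setting net torque to zero: R × 2.28 = 1406 → R = 617 N.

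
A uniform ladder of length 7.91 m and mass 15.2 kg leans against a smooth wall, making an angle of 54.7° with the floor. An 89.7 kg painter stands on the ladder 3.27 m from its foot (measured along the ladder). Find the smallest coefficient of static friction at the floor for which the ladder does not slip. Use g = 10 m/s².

μ_min ≈ 0.302

Take moments about the foot of the ladder.
Ladder weight 15.2×10 = 152 N acts at 3.955 m along the ladder; its horizontal arm is 3.955·cos54.7° = 2.285 m → τ = 347.3 N·m clockwise.
Painter: 89.7×10 = 897 N at 3.27 m → arm 1.89 m → τ = 1695 N·m clockwise.
Wall normal N acts horizontally at the top; its moment arm is the height L sinθ = 7.91·sin54.7° = 6.456 m, counterclockwise.
Balancing moments: N × 6.456 = 2042, giving N = 316.3 N.
ΣFx = 0 ⇒ f = N_wall = 316.3 N. ΣFy = 0 ⇒ N_floor = 1049 N.
μ_min = f / N_floor = 316.3 / 1049 = 0.302.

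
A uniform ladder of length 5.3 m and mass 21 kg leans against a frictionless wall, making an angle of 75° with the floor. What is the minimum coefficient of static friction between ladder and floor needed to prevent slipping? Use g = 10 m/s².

Sum moments about the foot of the ladder (the floor normal and friction both act there and drop out).
Ladder weight 21×10 = 210 N acts at 2.65 m along the ladder; its horizontal arm is 2.65·cos75° = 0.6859 m → τ = 144 N·m clockwise.
Wall normal N acts horizontally at the top; its moment arm is the height L sinθ = 5.3·sin75° = 5.119 m, counterclockwise.
Balancing moments: N × 5.119 = 144, giving N = 28.13 N.
ΣFx = 0 ⇒ f = N_wall = 28.13 N. ΣFy = 0 ⇒ N_floor = 210 N.
μ_min = f / N_floor = 28.13 / 210 = 0.134.

μ_min ≈ 0.134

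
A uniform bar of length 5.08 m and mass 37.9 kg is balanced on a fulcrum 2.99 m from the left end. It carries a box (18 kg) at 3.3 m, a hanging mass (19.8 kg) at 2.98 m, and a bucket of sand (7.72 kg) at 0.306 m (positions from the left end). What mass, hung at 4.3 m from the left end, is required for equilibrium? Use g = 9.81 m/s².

Choose the fulcrum (at 2.99 m from the left end) as the axis so the support reaction has zero arm there.
Beam weight: 37.9 × 9.81 = 371.8 N down at 2.54 m → arm 0.45 m, τ = 371.8 × 0.45 = 167.3 N·m counterclockwise.
Box: 18 × 9.81 = 176.6 N down at 3.3 m → arm 0.31 m, τ = 176.6 × 0.31 = 54.75 N·m clockwise.
Hanging mass: 19.8 × 9.81 = 194.2 N down at 2.98 m → arm 0.01 m, τ = 194.2 × 0.01 = 1.942 N·m counterclockwise.
Bucket of sand: 7.72 × 9.81 = 75.73 N down at 0.306 m → arm 2.684 m, τ = 75.73 × 2.684 = 203.3 N·m counterclockwise.
Net moment of known loads = 317.8 N·m counterclockwise.
An unknown mass m at 4.3 m has arm 1.31 m; its moment is m·g·1.31 clockwise.
Στ = 0 ⇒ m × 9.81 × 1.31 = 317.8 ⇒ m = 317.8 / (9.81 × 1.31) = 24.7 kg.

m ≈ 24.7 kg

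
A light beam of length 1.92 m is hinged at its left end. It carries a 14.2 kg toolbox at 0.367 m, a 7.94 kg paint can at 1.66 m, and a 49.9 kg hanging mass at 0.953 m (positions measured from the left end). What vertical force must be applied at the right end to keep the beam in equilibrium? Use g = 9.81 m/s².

F ≈ 337 N

Sum moments about the left end (the unknown pivot reaction has zero arm there).
Toolbox: 14.2 × 9.81 = 139.3 N down at 0.367 m → arm 0.367 m, τ = 139.3 × 0.367 = 51.12 N·m clockwise.
Paint can: 7.94 × 9.81 = 77.89 N down at 1.66 m → arm 1.66 m, τ = 77.89 × 1.66 = 129.3 N·m clockwise.
Hanging mass: 49.9 × 9.81 = 489.5 N down at 0.953 m → arm 0.953 m, τ = 489.5 × 0.953 = 466.5 N·m clockwise.
Net moment of the loads = 646.9 N·m clockwise.
The upward force F acts at the right end, arm 1.92 m, giving F × 1.92 counterclockwise.
Setting net torque to zero: F × 1.92 = 646.9 → F = 646.9 / 1.92 = 337 N.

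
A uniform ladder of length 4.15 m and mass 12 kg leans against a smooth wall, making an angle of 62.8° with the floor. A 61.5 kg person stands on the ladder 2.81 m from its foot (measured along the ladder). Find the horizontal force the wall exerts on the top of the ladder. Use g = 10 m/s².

About the foot of the ladder:
Ladder weight 12×10 = 120 N acts at 2.075 m along the ladder; its horizontal arm is 2.075·cos62.8° = 0.9485 m → τ = 113.8 N·m clockwise.
Person: 61.5×10 = 615 N at 2.81 m → arm 1.284 m → τ = 789.7 N·m clockwise.
Wall normal N acts horizontally at the top; its moment arm is the height L sinθ = 4.15·sin62.8° = 3.691 m, counterclockwise.
Setting net torque to zero: N × 3.691 = 903.5 → N = 245 N.

N_wall ≈ 245 N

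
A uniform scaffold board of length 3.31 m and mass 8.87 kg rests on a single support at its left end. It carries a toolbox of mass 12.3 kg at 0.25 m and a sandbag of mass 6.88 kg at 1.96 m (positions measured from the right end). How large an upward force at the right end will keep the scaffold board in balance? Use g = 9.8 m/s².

Sum moments about the left end (the unknown pivot reaction has zero arm there).
Beam weight: 8.87 × 9.8 = 86.93 N down at 1.655 m → arm 1.655 m, τ = 86.93 × 1.655 = 143.9 N·m clockwise.
Toolbox: 12.3 × 9.8 = 120.5 N down at 0.25 m → arm 3.06 m, τ = 120.5 × 3.06 = 368.7 N·m clockwise.
Sandbag: 6.88 × 9.8 = 67.42 N down at 1.96 m → arm 1.35 m, τ = 67.42 × 1.35 = 91.02 N·m clockwise.
Net moment of the loads = 603.6 N·m clockwise.
The upward force F acts at the right end, arm 3.31 m, giving F × 3.31 counterclockwise.
Setting net torque to zero: F × 3.31 = 603.6 → F = 603.6 / 3.31 = 182 N.

F ≈ 182 N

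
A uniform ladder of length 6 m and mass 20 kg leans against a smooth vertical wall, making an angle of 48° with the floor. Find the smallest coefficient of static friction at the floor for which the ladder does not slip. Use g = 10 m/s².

μ_min ≈ 0.45

Take moments about the foot of the ladder.
Ladder weight 20×10 = 200 N acts at 3 m along the ladder; its horizontal arm is 3·cos48° = 2.007 m → τ = 401.4 N·m clockwise.
Wall normal N acts horizontally at the top; its moment arm is the height L sinθ = 6·sin48° = 4.459 m, counterclockwise.
Setting net torque to zero: N × 4.459 = 401.4 → N = 90.02 N.
ΣFx = 0 ⇒ f = N_wall = 90.02 N. ΣFy = 0 ⇒ N_floor = 200 N.
μ_min = f / N_floor = 90.02 / 200 = 0.45.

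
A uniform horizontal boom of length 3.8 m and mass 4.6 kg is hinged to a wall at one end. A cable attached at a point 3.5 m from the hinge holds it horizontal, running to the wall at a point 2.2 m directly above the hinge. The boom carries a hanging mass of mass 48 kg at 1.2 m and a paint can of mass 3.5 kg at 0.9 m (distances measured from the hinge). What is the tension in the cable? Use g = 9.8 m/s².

T ≈ 366 N

About the hinge:
Beam weight: 4.6 × 9.8 = 45.08 N down at 1.9 m → arm 1.9 m, τ = 45.08 × 1.9 = 85.65 N·m clockwise.
Hanging mass: 48 × 9.8 = 470.4 N down at 1.2 m → arm 1.2 m, τ = 470.4 × 1.2 = 564.5 N·m clockwise.
Paint can: 3.5 × 9.8 = 34.3 N down at 0.9 m → arm 0.9 m, τ = 34.3 × 0.9 = 30.87 N·m clockwise.
Total clockwise load moment = 681 N·m.
The cable tension T acts at 3.5 m; only its component perpendicular to the boom, T sinθ, produces torque. sinθ = h/√(h²+d²) = 2.2/√(2.2²+3.5²) = 0.5322.
Setting net torque to zero: T × 3.5 × 0.5322 = 681 → T = 681 / 1.863 = 366 N.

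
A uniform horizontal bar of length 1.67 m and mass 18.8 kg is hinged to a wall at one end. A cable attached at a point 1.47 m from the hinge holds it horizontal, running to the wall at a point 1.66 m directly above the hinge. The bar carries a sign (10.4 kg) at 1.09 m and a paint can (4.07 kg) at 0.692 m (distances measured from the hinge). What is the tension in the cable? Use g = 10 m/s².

T ≈ 271 N

Taking torques about the hinge:
Beam weight: 18.8 × 10 = 188 N down at 0.835 m → arm 0.835 m, τ = 188 × 0.835 = 157 N·m clockwise.
Sign: 10.4 × 10 = 104 N down at 1.09 m → arm 1.09 m, τ = 104 × 1.09 = 113.4 N·m clockwise.
Paint can: 4.07 × 10 = 40.7 N down at 0.692 m → arm 0.692 m, τ = 40.7 × 0.692 = 28.16 N·m clockwise.
Total clockwise load moment = 298.6 N·m.
The cable tension T acts at 1.47 m; only its component perpendicular to the bar, T sinθ, produces torque. sinθ = h/√(h²+d²) = 1.66/√(1.66²+1.47²) = 0.7487.
Setting net torque to zero: T × 1.47 × 0.7487 = 298.6 → T = 298.6 / 1.101 = 271 N.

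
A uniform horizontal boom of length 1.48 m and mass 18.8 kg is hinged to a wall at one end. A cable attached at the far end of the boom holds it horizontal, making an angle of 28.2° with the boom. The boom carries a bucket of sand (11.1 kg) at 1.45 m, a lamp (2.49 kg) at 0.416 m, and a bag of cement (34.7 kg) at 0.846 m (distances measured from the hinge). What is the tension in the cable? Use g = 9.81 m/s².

T ≈ 847 N

Taking torques about the hinge:
Beam weight: 18.8 × 9.81 = 184.4 N down at 0.74 m → arm 0.74 m, τ = 184.4 × 0.74 = 136.5 N·m clockwise.
Bucket of sand: 11.1 × 9.81 = 108.9 N down at 1.45 m → arm 1.45 m, τ = 108.9 × 1.45 = 157.9 N·m clockwise.
Lamp: 2.49 × 9.81 = 24.43 N down at 0.416 m → arm 0.416 m, τ = 24.43 × 0.416 = 10.16 N·m clockwise.
Bag of cement: 34.7 × 9.81 = 340.4 N down at 0.846 m → arm 0.846 m, τ = 340.4 × 0.846 = 288 N·m clockwise.
Total clockwise load moment = 592.6 N·m.
The cable tension T acts at 1.48 m; only its component perpendicular to the boom, T sinθ, produces torque. sin 28.2° = 0.4726.
Setting net torque to zero: T × 1.48 × 0.4726 = 592.6 → T = 592.6 / 0.6994 = 847 N.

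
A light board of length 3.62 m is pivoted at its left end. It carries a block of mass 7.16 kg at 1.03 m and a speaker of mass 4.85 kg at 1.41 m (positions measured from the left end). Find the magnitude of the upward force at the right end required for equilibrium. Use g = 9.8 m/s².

F ≈ 38.5 N

Taking torques about the left end:
Block: 7.16 × 9.8 = 70.17 N down at 1.03 m → arm 1.03 m, τ = 70.17 × 1.03 = 72.28 N·m clockwise.
Speaker: 4.85 × 9.8 = 47.53 N down at 1.41 m → arm 1.41 m, τ = 47.53 × 1.41 = 67.02 N·m clockwise.
Net moment of the loads = 139.3 N·m clockwise.
The upward force F acts at the right end, arm 3.62 m, giving F × 3.62 counterclockwise.
Setting net torque to zero: F × 3.62 = 139.3 → F = 139.3 / 3.62 = 38.5 N.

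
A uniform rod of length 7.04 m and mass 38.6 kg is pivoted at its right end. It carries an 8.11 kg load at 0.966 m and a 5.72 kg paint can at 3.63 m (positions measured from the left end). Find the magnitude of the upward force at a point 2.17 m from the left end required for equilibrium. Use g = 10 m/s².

Sum moments about the right end (the unknown pivot reaction has zero arm there).
Beam weight: 38.6 × 10 = 386 N down at 3.52 m → arm 3.52 m, τ = 386 × 3.52 = 1359 N·m counterclockwise.
Load: 8.11 × 10 = 81.1 N down at 0.966 m → arm 6.074 m, τ = 81.1 × 6.074 = 492.6 N·m counterclockwise.
Paint can: 5.72 × 10 = 57.2 N down at 3.63 m → arm 3.41 m, τ = 57.2 × 3.41 = 195.1 N·m counterclockwise.
Net moment of the loads = 2047 N·m counterclockwise.
The upward force F acts at a point 2.17 m from the left end, arm 4.87 m, giving F × 4.87 clockwise.
Στ = 0 ⇒ F × 4.87 = 2047 ⇒ F = 2047 / 4.87 = 420 N.

F ≈ 420 N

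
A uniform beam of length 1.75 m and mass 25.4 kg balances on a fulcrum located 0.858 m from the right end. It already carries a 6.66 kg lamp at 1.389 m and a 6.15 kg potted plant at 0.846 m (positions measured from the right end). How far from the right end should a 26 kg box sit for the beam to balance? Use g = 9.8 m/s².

x ≈ 0.708 m from the right end

Taking torques about the fulcrum (at 0.858 m from the right end):
Beam weight: 25.4 × 9.8 = 248.9 N down at 0.875 m → arm 0.017 m, τ = 248.9 × 0.017 = 4.231 N·m counterclockwise.
Lamp: 6.66 × 9.8 = 65.27 N down at 1.389 m → arm 0.531 m, τ = 65.27 × 0.531 = 34.66 N·m counterclockwise.
Potted plant: 6.15 × 9.8 = 60.27 N down at 0.846 m → arm 0.012 m, τ = 60.27 × 0.012 = 0.7232 N·m clockwise.
Net moment of existing loads = 38.17 N·m counterclockwise.
The box weighs 26 × 9.8 = 254.8 N and must supply an equal clockwise moment, so its lever arm about the fulcrum is 38.17 / 254.8 = 0.15 m.
That puts it at 0.858 − 0.15 = 0.708 m from the right end.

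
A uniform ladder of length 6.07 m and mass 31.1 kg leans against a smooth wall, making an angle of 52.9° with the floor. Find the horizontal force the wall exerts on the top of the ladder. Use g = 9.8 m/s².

N_wall ≈ 115 N

Take moments about the foot of the ladder.
Ladder weight 31.1×9.8 = 304.8 N acts at 3.035 m along the ladder; its horizontal arm is 3.035·cos52.9° = 1.831 m → τ = 558.1 N·m clockwise.
Wall normal N acts horizontally at the top; its moment arm is the height L sinθ = 6.07·sin52.9° = 4.841 m, counterclockwise.
Στ = 0 ⇒ N × 4.841 = 558.1 ⇒ N = 115 N.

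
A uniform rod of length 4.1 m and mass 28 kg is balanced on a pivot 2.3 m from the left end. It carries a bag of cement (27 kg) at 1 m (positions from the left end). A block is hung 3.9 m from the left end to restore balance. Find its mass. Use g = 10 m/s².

Choose the pivot (at 2.3 m from the left end) as the axis so the support reaction has zero arm there.
Beam weight: 28 × 10 = 280 N down at 2.05 m → arm 0.25 m, τ = 280 × 0.25 = 70 N·m counterclockwise.
Bag of cement: 27 × 10 = 270 N down at 1 m → arm 1.3 m, τ = 270 × 1.3 = 351 N·m counterclockwise.
Net moment of known loads = 421 N·m counterclockwise.
An unknown mass m at 3.9 m has arm 1.6 m; its moment is m·g·1.6 clockwise.
Setting net torque to zero: m × 10 × 1.6 = 421 → m = 421 / (10 × 1.6) = 26.3 kg.

m ≈ 26.3 kg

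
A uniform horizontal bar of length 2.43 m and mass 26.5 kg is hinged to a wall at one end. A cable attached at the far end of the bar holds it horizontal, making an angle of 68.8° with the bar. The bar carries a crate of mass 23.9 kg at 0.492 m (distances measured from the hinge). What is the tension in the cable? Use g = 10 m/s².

Take moments about the hinge.
Beam weight: 26.5 × 10 = 265 N down at 1.215 m → arm 1.215 m, τ = 265 × 1.215 = 322 N·m clockwise.
Crate: 23.9 × 10 = 239 N down at 0.492 m → arm 0.492 m, τ = 239 × 0.492 = 117.6 N·m clockwise.
Total clockwise load moment = 439.6 N·m.
The cable tension T acts at 2.43 m; only its component perpendicular to the bar, T sinθ, produces torque. sin 68.8° = 0.9323.
For rotational equilibrium, T × 2.43 × 0.9323 = 439.6, so T = 439.6 / 2.265 = 194 N.

T ≈ 194 N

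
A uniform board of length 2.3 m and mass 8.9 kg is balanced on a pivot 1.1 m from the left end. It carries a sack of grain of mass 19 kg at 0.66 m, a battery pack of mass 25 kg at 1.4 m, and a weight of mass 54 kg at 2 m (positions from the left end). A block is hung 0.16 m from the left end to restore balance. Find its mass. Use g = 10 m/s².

m ≈ 51.3 kg

Taking torques about the pivot (at 1.1 m from the left end):
Beam weight: 8.9 × 10 = 89 N down at 1.15 m → arm 0.05 m, τ = 89 × 0.05 = 4.45 N·m clockwise.
Sack of grain: 19 × 10 = 190 N down at 0.66 m → arm 0.44 m, τ = 190 × 0.44 = 83.6 N·m counterclockwise.
Battery pack: 25 × 10 = 250 N down at 1.4 m → arm 0.3 m, τ = 250 × 0.3 = 75 N·m clockwise.
Weight: 54 × 10 = 540 N down at 2 m → arm 0.9 m, τ = 540 × 0.9 = 486 N·m clockwise.
Net moment of known loads = 481.9 N·m clockwise.
An unknown mass m at 0.16 m has arm 0.94 m; its moment is m·g·0.94 counterclockwise.
Balancing moments: m × 10 × 0.94 = 481.9, giving m = 481.9 / (10 × 0.94) = 51.3 kg.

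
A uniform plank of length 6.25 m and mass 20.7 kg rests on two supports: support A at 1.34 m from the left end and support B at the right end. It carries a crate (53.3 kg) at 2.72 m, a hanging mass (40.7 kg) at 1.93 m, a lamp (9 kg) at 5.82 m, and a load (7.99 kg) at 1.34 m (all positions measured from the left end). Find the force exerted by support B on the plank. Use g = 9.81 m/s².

R_B ≈ 349 N

About support A:
Beam weight: 20.7 × 9.81 = 203.1 N down at 3.125 m → arm 1.785 m, τ = 203.1 × 1.785 = 362.5 N·m clockwise.
Crate: 53.3 × 9.81 = 522.9 N down at 2.72 m → arm 1.38 m, τ = 522.9 × 1.38 = 721.6 N·m clockwise.
Hanging mass: 40.7 × 9.81 = 399.3 N down at 1.93 m → arm 0.59 m, τ = 399.3 × 0.59 = 235.6 N·m clockwise.
Lamp: 9 × 9.81 = 88.29 N down at 5.82 m → arm 4.48 m, τ = 88.29 × 4.48 = 395.5 N·m clockwise.
Load: acts at the support A, moment arm 0 → no torque.
Net load moment about support A = 1715 N·m clockwise.
Reaction R at support B is upward at 6.25 m, arm 4.91 m → moment R × 4.91 counterclockwise.
Στ = 0 ⇒ R × 4.91 = 1715 ⇒ R = 349 N.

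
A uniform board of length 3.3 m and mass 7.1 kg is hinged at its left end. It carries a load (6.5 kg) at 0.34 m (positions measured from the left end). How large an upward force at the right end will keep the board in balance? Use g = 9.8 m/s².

F ≈ 41.4 N

About the left end:
Beam weight: 7.1 × 9.8 = 69.58 N down at 1.65 m → arm 1.65 m, τ = 69.58 × 1.65 = 114.8 N·m clockwise.
Load: 6.5 × 9.8 = 63.7 N down at 0.34 m → arm 0.34 m, τ = 63.7 × 0.34 = 21.66 N·m clockwise.
Net moment of the loads = 136.5 N·m clockwise.
The upward force F acts at the right end, arm 3.3 m, giving F × 3.3 counterclockwise.
Στ = 0 ⇒ F × 3.3 = 136.5 ⇒ F = 136.5 / 3.3 = 41.4 N.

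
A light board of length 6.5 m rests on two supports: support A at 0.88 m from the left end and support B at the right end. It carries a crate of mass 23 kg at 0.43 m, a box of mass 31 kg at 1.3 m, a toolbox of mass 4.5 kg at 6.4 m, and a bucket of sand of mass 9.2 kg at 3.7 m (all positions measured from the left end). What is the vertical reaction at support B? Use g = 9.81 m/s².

R_B ≈ 93.3 N

About support A:
Crate: 23 × 9.81 = 225.6 N down at 0.43 m → arm 0.45 m, τ = 225.6 × 0.45 = 101.5 N·m counterclockwise.
Box: 31 × 9.81 = 304.1 N down at 1.3 m → arm 0.42 m, τ = 304.1 × 0.42 = 127.7 N·m clockwise.
Toolbox: 4.5 × 9.81 = 44.15 N down at 6.4 m → arm 5.52 m, τ = 44.15 × 5.52 = 243.7 N·m clockwise.
Bucket of sand: 9.2 × 9.81 = 90.25 N down at 3.7 m → arm 2.82 m, τ = 90.25 × 2.82 = 254.5 N·m clockwise.
Net load moment about support A = 524.4 N·m clockwise.
Reaction R at support B is upward at 6.5 m, arm 5.62 m → moment R × 5.62 counterclockwise.
Στ = 0 ⇒ R × 5.62 = 524.4 ⇒ R = 93.3 N.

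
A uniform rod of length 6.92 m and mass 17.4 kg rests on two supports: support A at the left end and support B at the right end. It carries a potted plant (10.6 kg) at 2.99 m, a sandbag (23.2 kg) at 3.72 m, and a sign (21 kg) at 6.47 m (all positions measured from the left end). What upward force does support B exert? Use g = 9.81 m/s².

About support A:
Beam weight: 17.4 × 9.81 = 170.7 N down at 3.46 m → arm 3.46 m, τ = 170.7 × 3.46 = 590.6 N·m clockwise.
Potted plant: 10.6 × 9.81 = 104 N down at 2.99 m → arm 2.99 m, τ = 104 × 2.99 = 311 N·m clockwise.
Sandbag: 23.2 × 9.81 = 227.6 N down at 3.72 m → arm 3.72 m, τ = 227.6 × 3.72 = 846.7 N·m clockwise.
Sign: 21 × 9.81 = 206 N down at 6.47 m → arm 6.47 m, τ = 206 × 6.47 = 1333 N·m clockwise.
Net load moment about support A = 3081 N·m clockwise.
Reaction R at support B is upward at 6.92 m, arm 6.92 m → moment R × 6.92 counterclockwise.
For rotational equilibrium, R × 6.92 = 3081, so R = 445 N.

R_B ≈ 445 N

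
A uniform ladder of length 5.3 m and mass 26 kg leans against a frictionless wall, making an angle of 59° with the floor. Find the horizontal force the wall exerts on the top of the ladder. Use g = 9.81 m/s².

Sum moments about the foot of the ladder (the floor normal and friction both act there and drop out).
Ladder weight 26×9.81 = 255.1 N acts at 2.65 m along the ladder; its horizontal arm is 2.65·cos59° = 1.365 m → τ = 348.2 N·m clockwise.
Wall normal N acts horizontally at the top; its moment arm is the height L sinθ = 5.3·sin59° = 4.543 m, counterclockwise.
Setting net torque to zero: N × 4.543 = 348.2 → N = 76.6 N.

N_wall ≈ 76.6 N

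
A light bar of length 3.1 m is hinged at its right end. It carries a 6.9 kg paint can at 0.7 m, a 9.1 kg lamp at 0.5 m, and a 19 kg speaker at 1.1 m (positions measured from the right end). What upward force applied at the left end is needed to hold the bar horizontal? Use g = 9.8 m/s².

About the right end:
Paint can: 6.9 × 9.8 = 67.62 N down at 0.7 m → arm 0.7 m, τ = 67.62 × 0.7 = 47.33 N·m counterclockwise.
Lamp: 9.1 × 9.8 = 89.18 N down at 0.5 m → arm 0.5 m, τ = 89.18 × 0.5 = 44.59 N·m counterclockwise.
Speaker: 19 × 9.8 = 186.2 N down at 1.1 m → arm 1.1 m, τ = 186.2 × 1.1 = 204.8 N·m counterclockwise.
Net moment of the loads = 296.7 N·m counterclockwise.
The upward force F acts at the left end, arm 3.1 m, giving F × 3.1 clockwise.
Setting net torque to zero: F × 3.1 = 296.7 → F = 296.7 / 3.1 = 95.7 N.

F ≈ 95.7 N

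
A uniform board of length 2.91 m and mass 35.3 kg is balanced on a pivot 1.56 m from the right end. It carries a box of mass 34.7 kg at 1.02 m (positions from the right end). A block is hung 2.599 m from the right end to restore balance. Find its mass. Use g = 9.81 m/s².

m ≈ 21.6 kg

Choose the pivot (at 1.56 m from the right end) as the axis so the support reaction has zero arm there.
Beam weight: 35.3 × 9.81 = 346.3 N down at 1.455 m → arm 0.105 m, τ = 346.3 × 0.105 = 36.36 N·m clockwise.
Box: 34.7 × 9.81 = 340.4 N down at 1.02 m → arm 0.54 m, τ = 340.4 × 0.54 = 183.8 N·m clockwise.
Net moment of known loads = 220.2 N·m clockwise.
An unknown mass m at 2.599 m has arm 1.039 m; its moment is m·g·1.039 counterclockwise.
Στ = 0 ⇒ m × 9.81 × 1.039 = 220.2 ⇒ m = 220.2 / (9.81 × 1.039) = 21.6 kg.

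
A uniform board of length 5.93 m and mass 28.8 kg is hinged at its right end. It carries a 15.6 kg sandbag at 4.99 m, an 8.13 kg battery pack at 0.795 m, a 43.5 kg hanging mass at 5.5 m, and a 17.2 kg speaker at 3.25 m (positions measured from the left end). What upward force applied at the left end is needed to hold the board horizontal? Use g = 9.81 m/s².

Choose the right end as the axis so the unknown pivot reaction has zero arm there.
Beam weight: 28.8 × 9.81 = 282.5 N down at 2.965 m → arm 2.965 m, τ = 282.5 × 2.965 = 837.6 N·m counterclockwise.
Sandbag: 15.6 × 9.81 = 153 N down at 4.99 m → arm 0.94 m, τ = 153 × 0.94 = 143.8 N·m counterclockwise.
Battery pack: 8.13 × 9.81 = 79.76 N down at 0.795 m → arm 5.135 m, τ = 79.76 × 5.135 = 409.6 N·m counterclockwise.
Hanging mass: 43.5 × 9.81 = 426.7 N down at 5.5 m → arm 0.43 m, τ = 426.7 × 0.43 = 183.5 N·m counterclockwise.
Speaker: 17.2 × 9.81 = 168.7 N down at 3.25 m → arm 2.68 m, τ = 168.7 × 2.68 = 452.1 N·m counterclockwise.
Net moment of the loads = 2027 N·m counterclockwise.
The upward force F acts at the left end, arm 5.93 m, giving F × 5.93 clockwise.
Balancing moments: F × 5.93 = 2027, giving F = 2027 / 5.93 = 342 N.

F ≈ 342 N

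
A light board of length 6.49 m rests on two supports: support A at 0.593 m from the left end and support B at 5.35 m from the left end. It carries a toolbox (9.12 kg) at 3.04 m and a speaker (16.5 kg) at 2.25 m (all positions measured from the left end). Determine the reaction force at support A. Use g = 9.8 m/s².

R_A ≈ 149 N

Taking torques about support B:
Toolbox: 9.12 × 9.8 = 89.38 N down at 3.04 m → arm 2.31 m, τ = 89.38 × 2.31 = 206.5 N·m counterclockwise.
Speaker: 16.5 × 9.8 = 161.7 N down at 2.25 m → arm 3.1 m, τ = 161.7 × 3.1 = 501.3 N·m counterclockwise.
Net load moment about support B = 707.8 N·m counterclockwise.
Reaction R at support A is upward at 0.593 m, arm 4.757 m → moment R × 4.757 clockwise.
For rotational equilibrium, R × 4.757 = 707.8, so R = 149 N.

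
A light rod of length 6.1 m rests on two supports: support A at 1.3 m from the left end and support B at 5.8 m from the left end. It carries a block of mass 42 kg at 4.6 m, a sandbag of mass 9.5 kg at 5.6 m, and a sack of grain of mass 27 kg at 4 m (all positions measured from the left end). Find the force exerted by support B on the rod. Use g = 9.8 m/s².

Taking torques about support A:
Block: 42 × 9.8 = 411.6 N down at 4.6 m → arm 3.3 m, τ = 411.6 × 3.3 = 1358 N·m clockwise.
Sandbag: 9.5 × 9.8 = 93.1 N down at 5.6 m → arm 4.3 m, τ = 93.1 × 4.3 = 400.3 N·m clockwise.
Sack of grain: 27 × 9.8 = 264.6 N down at 4 m → arm 2.7 m, τ = 264.6 × 2.7 = 714.4 N·m clockwise.
Net load moment about support A = 2473 N·m clockwise.
Reaction R at support B is upward at 5.8 m, arm 4.5 m → moment R × 4.5 counterclockwise.
Setting net torque to zero: R × 4.5 = 2473 → R = 550 N.

R_B ≈ 550 N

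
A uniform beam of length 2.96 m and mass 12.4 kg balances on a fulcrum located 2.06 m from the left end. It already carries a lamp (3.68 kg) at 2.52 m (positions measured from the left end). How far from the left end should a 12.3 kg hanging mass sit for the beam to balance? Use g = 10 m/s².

Taking torques about the fulcrum (at 2.06 m from the left end):
Beam weight: 12.4 × 10 = 124 N down at 1.48 m → arm 0.58 m, τ = 124 × 0.58 = 71.92 N·m counterclockwise.
Lamp: 3.68 × 10 = 36.8 N down at 2.52 m → arm 0.46 m, τ = 36.8 × 0.46 = 16.93 N·m clockwise.
Net moment of existing loads = 54.99 N·m counterclockwise.
The hanging mass weighs 12.3 × 10 = 123 N and must supply an equal clockwise moment, so its lever arm about the fulcrum is 54.99 / 123 = 0.447 m.
That puts it at 2.06 + 0.447 = 2.51 m from the left end.

x ≈ 2.51 m from the left end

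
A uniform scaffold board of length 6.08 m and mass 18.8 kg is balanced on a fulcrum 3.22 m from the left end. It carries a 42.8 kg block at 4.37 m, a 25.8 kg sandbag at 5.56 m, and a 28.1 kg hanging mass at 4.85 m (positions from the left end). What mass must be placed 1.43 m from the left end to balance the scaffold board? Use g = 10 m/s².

Choose the fulcrum (at 3.22 m from the left end) as the axis so the support reaction has zero arm there.
Beam weight: 18.8 × 10 = 188 N down at 3.04 m → arm 0.18 m, τ = 188 × 0.18 = 33.84 N·m counterclockwise.
Block: 42.8 × 10 = 428 N down at 4.37 m → arm 1.15 m, τ = 428 × 1.15 = 492.2 N·m clockwise.
Sandbag: 25.8 × 10 = 258 N down at 5.56 m → arm 2.34 m, τ = 258 × 2.34 = 603.7 N·m clockwise.
Hanging mass: 28.1 × 10 = 281 N down at 4.85 m → arm 1.63 m, τ = 281 × 1.63 = 458 N·m clockwise.
Net moment of known loads = 1520 N·m clockwise.
An unknown mass m at 1.43 m has arm 1.79 m; its moment is m·g·1.79 counterclockwise.
For rotational equilibrium, m × 10 × 1.79 = 1520, so m = 1520 / (10 × 1.79) = 84.9 kg.

m ≈ 84.9 kg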